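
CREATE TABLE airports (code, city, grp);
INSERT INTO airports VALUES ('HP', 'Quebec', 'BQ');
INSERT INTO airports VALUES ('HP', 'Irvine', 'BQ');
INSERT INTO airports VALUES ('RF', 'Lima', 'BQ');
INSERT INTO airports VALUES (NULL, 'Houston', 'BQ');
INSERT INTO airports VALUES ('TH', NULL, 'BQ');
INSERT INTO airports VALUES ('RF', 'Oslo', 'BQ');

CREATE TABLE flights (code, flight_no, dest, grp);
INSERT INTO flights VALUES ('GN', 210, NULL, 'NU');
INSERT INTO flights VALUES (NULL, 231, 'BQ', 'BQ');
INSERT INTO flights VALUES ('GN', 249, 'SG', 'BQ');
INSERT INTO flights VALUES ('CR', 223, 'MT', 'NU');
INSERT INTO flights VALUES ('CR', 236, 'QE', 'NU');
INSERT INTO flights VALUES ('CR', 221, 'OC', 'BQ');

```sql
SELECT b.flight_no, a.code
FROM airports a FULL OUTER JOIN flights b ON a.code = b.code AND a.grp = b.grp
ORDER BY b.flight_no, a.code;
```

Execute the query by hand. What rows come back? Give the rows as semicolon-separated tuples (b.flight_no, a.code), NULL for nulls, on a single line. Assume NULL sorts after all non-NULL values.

(210, NULL); (221, NULL); (223, NULL); (231, NULL); (236, NULL); (249, NULL); (NULL, HP); (NULL, HP); (NULL, RF); (NULL, RF); (NULL, TH); (NULL, NULL)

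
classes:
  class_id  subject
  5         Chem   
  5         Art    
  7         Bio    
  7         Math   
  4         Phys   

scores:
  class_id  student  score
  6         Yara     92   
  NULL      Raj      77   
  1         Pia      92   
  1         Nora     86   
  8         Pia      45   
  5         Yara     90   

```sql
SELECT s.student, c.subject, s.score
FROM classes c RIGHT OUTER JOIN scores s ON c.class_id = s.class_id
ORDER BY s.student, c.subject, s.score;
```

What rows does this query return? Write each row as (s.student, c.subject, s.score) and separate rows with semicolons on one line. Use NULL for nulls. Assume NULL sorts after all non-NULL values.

RIGHT JOIN keeps every row from `scores`; unmatched rows get NULL for `classes`'s columns.
Matching on c.class_id = s.class_id. A NULL in a compared column never satisfies the condition.
- class_id=5: 1 matching s row(s), so 1 row(s) emitted.
- class_id=5: 1 matching s row(s), so 1 row(s) emitted.
- class_id=7: no matching s row.
- class_id=7: no matching s row.
- class_id=4: no matching s row.
- 5 row(s) from s found no c partner → padded with NULL.
After projecting and ordering:
s.student | c.subject | s.score
Nora | NULL | 86
Pia | NULL | 45
Pia | NULL | 92
Raj | NULL | 77
Yara | Art | 90
Yara | Chem | 90
Yara | NULL | 92

(Nora, NULL, 86); (Pia, NULL, 45); (Pia, NULL, 92); (Raj, NULL, 77); (Yara, Art, 90); (Yara, Chem, 90); (Yara, NULL, 92)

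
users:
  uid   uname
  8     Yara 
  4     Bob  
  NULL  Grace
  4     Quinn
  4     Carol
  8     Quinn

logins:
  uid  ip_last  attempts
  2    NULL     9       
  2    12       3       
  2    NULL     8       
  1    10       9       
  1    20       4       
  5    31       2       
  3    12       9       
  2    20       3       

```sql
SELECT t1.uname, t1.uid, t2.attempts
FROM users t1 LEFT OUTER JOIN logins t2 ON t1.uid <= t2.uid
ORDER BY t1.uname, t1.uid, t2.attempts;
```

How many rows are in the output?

LEFT JOIN keeps every row from `users`; unmatched rows get NULL for `logins`'s columns.
Matching on t1.uid <= t2.uid. A NULL in a compared column never satisfies the condition.
Matched pairs: 3; unmatched t1 rows kept: 3.
Total: 3 matched + 3 padded = 6 rows.

6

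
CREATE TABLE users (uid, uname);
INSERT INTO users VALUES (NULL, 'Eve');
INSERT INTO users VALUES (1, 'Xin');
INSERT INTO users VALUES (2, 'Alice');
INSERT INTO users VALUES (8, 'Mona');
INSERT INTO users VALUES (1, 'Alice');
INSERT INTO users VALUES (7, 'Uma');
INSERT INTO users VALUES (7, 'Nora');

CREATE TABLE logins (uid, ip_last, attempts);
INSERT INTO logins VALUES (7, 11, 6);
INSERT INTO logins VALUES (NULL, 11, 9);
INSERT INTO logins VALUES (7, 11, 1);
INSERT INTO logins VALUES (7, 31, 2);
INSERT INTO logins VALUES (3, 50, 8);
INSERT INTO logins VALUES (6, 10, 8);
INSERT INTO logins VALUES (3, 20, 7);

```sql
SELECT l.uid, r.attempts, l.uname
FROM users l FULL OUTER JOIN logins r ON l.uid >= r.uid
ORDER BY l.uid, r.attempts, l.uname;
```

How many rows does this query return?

23

FULL OUTER JOIN keeps every row from both sides; unmatched rows get NULL for the other side's columns.
Matching on l.uid >= r.uid. A NULL in a compared column never satisfies the condition.
- l (uid=NULL) has no partner → padded with NULL.
- l (uid=1) has no partner → padded with NULL.
- l (uid=2) has no partner → padded with NULL.
- l (uid=8) pairs with 6 row(s) of r.
- l (uid=1) has no partner → padded with NULL.
- l (uid=7) pairs with 6 row(s) of r.
- l (uid=7) pairs with 6 row(s) of r.
- plus 1 unmatched r row(s), each kept with NULL l columns.
Total: 18 matched + 5 padded = 23 rows.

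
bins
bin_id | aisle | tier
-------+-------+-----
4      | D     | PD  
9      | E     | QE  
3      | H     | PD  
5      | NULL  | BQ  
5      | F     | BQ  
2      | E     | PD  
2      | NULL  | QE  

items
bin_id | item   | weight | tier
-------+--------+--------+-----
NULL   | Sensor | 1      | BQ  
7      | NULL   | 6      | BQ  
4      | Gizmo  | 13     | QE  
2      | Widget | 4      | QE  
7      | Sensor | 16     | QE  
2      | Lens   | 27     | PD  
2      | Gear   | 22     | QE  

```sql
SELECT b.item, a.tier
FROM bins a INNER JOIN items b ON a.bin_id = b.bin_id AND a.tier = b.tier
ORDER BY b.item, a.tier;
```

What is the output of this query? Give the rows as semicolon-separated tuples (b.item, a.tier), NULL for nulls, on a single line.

INNER JOIN keeps only pairs where the ON condition holds.
Matching on a.bin_id = b.bin_id AND a.tier = b.tier. A NULL in a compared column never satisfies the condition.
Matched pairs: 3.

(Gear, QE); (Lens, PD); (Widget, QE)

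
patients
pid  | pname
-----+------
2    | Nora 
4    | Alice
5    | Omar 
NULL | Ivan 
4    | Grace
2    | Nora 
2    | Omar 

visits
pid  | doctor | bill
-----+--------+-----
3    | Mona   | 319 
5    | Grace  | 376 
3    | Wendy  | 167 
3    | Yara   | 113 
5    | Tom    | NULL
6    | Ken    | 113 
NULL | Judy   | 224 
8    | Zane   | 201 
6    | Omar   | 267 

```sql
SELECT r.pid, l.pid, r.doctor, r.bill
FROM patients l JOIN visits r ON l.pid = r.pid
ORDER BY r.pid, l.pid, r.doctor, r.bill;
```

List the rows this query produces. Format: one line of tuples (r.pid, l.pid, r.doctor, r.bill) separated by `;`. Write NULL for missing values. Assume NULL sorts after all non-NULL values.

(5, 5, Grace, 376); (5, 5, Tom, NULL)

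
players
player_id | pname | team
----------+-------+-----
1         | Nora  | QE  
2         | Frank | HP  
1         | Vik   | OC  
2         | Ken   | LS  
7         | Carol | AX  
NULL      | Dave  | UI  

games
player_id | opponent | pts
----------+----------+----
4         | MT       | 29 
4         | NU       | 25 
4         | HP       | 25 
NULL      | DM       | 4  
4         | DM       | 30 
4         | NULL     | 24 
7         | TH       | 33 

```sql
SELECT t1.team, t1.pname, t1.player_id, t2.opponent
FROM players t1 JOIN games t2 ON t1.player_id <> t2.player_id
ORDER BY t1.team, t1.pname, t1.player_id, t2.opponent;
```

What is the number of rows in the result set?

INNER JOIN keeps only pairs where the ON condition holds.
Matching on t1.player_id <> t2.player_id. A NULL in a compared column never satisfies the condition.
- player_id=1: 6 matching t2 row(s), so 6 row(s) emitted.
- player_id=2: 6 matching t2 row(s), so 6 row(s) emitted.
- player_id=1: 6 matching t2 row(s), so 6 row(s) emitted.
- player_id=2: 6 matching t2 row(s), so 6 row(s) emitted.
- player_id=7: 5 matching t2 row(s), so 5 row(s) emitted.
- player_id=NULL: no matching t2 row, dropped.
Total: 29 rows.

29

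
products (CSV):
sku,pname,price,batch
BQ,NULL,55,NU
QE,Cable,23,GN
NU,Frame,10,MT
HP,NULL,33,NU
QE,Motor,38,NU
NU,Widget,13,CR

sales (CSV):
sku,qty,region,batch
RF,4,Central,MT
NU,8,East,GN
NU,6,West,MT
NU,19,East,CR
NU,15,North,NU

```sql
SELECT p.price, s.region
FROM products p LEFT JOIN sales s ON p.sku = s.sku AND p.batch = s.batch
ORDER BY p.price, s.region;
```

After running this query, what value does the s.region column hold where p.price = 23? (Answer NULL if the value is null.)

NULL

LEFT JOIN keeps every row from `products`; unmatched rows get NULL for `sales`'s columns.
Matching on p.sku = s.sku AND p.batch = s.batch.
Matched pairs: 2; unmatched p rows kept: 4.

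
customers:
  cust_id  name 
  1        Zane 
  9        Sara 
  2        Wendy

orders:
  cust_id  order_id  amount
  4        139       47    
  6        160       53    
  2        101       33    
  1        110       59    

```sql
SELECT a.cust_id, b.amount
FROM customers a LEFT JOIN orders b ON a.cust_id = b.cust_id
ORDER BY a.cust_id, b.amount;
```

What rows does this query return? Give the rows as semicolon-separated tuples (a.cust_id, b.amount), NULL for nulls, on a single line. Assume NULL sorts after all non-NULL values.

(1, 59); (2, 33); (9, NULL)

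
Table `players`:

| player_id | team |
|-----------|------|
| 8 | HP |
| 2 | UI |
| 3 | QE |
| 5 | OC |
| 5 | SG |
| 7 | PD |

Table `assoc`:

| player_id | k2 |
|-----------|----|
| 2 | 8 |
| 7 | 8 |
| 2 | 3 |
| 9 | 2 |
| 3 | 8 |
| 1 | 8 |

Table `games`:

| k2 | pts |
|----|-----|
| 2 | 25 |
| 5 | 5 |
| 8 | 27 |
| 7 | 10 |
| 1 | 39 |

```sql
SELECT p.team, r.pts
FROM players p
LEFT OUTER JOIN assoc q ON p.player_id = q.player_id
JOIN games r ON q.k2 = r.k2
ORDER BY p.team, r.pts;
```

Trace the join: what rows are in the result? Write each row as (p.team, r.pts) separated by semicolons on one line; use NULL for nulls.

(PD, 27); (QE, 27); (UI, 27)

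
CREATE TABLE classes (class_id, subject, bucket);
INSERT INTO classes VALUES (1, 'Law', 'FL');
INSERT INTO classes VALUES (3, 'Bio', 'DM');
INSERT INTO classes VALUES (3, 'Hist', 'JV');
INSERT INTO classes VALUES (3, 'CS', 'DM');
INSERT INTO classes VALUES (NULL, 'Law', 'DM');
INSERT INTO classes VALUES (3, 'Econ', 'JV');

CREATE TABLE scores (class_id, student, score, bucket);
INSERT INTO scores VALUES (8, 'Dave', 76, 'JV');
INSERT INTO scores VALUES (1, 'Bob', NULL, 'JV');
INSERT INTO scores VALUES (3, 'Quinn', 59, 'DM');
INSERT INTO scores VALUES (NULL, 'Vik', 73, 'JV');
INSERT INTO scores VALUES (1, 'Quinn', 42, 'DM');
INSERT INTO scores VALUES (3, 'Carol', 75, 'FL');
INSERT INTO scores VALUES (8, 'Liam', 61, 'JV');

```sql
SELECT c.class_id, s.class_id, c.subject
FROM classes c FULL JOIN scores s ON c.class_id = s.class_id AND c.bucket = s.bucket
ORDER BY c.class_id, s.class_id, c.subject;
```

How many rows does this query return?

FULL OUTER JOIN keeps every row from both sides; unmatched rows get NULL for the other side's columns.
Matching on c.class_id = s.class_id AND c.bucket = s.bucket. A NULL in a compared column never satisfies the condition.
Matched pairs: 2; unmatched c rows kept: 4; unmatched s rows kept: 6.
Total: 2 matched + 10 padded = 12 rows.

12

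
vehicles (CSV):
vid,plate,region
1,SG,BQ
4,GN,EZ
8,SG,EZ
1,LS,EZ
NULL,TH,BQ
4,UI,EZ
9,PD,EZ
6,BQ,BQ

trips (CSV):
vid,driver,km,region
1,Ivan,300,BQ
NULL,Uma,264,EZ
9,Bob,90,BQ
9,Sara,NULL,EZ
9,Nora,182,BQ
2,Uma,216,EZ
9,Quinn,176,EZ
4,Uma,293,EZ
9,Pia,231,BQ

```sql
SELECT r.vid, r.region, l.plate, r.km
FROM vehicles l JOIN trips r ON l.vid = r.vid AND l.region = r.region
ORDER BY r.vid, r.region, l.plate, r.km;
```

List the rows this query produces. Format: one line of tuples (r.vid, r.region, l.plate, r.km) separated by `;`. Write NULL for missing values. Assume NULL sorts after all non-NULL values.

INNER JOIN keeps only pairs where the ON condition holds.
Matching on l.vid = r.vid AND l.region = r.region. A NULL in a compared column never satisfies the condition.
Matched pairs: 5.

(1, BQ, SG, 300); (4, EZ, GN, 293); (4, EZ, UI, 293); (9, EZ, PD, 176); (9, EZ, PD, NULL)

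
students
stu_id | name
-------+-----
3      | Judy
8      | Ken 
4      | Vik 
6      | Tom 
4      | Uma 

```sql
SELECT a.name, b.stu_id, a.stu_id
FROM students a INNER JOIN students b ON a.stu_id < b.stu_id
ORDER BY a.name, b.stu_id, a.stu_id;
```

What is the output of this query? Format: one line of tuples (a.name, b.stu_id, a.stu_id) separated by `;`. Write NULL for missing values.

(Judy, 4, 3); (Judy, 4, 3); (Judy, 6, 3); (Judy, 8, 3); (Tom, 8, 6); (Uma, 6, 4); (Uma, 8, 4); (Vik, 6, 4); (Vik, 8, 4)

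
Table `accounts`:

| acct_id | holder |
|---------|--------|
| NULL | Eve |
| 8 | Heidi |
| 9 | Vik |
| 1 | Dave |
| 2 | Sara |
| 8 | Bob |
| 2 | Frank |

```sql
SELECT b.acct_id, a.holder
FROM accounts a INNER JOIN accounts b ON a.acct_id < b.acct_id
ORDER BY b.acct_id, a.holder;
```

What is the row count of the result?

13

INNER JOIN keeps only pairs where the ON condition holds.
Matching on a.acct_id < b.acct_id. A NULL in a compared column never satisfies the condition.
- acct_id=NULL: no matching b row, dropped.
- acct_id=8: 1 matching b row(s), so 1 row(s) emitted.
- acct_id=9: no matching b row, dropped.
- acct_id=1: 5 matching b row(s), so 5 row(s) emitted.
- acct_id=2: 3 matching b row(s), so 3 row(s) emitted.
- acct_id=8: 1 matching b row(s), so 1 row(s) emitted.
- acct_id=2: 3 matching b row(s), so 3 row(s) emitted.
Total: 13 rows.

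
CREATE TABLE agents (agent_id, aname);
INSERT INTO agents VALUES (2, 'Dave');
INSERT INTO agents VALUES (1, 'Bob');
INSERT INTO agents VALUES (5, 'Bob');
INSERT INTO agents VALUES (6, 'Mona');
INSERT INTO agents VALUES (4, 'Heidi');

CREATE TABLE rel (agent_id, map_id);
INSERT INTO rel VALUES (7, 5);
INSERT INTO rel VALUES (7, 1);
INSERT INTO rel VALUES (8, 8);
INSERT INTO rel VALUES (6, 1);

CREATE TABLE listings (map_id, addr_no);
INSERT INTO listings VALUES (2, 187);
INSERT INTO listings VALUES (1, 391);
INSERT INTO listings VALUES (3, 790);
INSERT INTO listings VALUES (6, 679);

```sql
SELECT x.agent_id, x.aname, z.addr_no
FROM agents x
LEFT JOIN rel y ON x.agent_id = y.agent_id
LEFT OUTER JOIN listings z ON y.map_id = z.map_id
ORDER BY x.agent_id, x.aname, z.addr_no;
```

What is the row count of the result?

Evaluate left to right. First `agents x LEFT JOIN rel y` on agent_id: 5 row(s).
Then LEFT JOIN `listings z` on map_id: each of those 5 rows is kept; rows whose y.map_id has no match in z get NULL for z's columns.
Result: 5 row(s).

5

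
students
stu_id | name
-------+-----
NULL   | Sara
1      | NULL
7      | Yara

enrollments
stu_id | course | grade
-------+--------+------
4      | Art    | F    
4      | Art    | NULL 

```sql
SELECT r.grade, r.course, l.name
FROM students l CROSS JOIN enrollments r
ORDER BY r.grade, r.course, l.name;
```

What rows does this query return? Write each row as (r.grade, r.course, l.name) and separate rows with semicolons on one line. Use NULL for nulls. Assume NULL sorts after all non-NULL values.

(F, Art, Sara); (F, Art, Yara); (F, Art, NULL); (NULL, Art, Sara); (NULL, Art, Yara); (NULL, Art, NULL)

CROSS JOIN pairs every row of `students` with every row of `enrollments`: 3 × 2 = 6 rows.
After projecting and ordering:
r.grade | r.course | l.name
F | Art | Sara
F | Art | Yara
F | Art | NULL
NULL | Art | Sara
NULL | Art | Yara
NULL | Art | NULL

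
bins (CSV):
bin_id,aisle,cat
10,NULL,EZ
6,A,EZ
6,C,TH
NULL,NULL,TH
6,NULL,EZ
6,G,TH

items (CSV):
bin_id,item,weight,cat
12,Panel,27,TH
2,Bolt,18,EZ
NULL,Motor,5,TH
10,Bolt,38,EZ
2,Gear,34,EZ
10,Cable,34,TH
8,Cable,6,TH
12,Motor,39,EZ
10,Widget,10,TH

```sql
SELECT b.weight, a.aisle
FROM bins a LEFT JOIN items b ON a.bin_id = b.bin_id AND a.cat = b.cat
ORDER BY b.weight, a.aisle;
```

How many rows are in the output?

LEFT JOIN keeps every row from `bins`; unmatched rows get NULL for `items`'s columns.
Matching on a.bin_id = b.bin_id AND a.cat = b.cat. A NULL in a compared column never satisfies the condition.
Matched pairs: 1; unmatched a rows kept: 5.
Total: 1 matched + 5 padded = 6 rows.

6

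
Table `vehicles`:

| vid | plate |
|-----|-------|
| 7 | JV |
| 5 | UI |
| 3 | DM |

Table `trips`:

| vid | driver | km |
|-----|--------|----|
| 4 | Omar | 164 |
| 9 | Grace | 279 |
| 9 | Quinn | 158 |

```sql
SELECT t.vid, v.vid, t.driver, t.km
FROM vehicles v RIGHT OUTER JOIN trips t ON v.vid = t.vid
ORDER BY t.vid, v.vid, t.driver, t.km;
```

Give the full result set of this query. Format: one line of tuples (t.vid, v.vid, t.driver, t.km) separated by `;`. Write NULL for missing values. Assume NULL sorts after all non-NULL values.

RIGHT JOIN keeps every row from `trips`; unmatched rows get NULL for `vehicles`'s columns.
Matching on v.vid = t.vid.
Matched pairs: 0; unmatched t rows kept: 3.

(4, NULL, Omar, 164); (9, NULL, Grace, 279); (9, NULL, Quinn, 158)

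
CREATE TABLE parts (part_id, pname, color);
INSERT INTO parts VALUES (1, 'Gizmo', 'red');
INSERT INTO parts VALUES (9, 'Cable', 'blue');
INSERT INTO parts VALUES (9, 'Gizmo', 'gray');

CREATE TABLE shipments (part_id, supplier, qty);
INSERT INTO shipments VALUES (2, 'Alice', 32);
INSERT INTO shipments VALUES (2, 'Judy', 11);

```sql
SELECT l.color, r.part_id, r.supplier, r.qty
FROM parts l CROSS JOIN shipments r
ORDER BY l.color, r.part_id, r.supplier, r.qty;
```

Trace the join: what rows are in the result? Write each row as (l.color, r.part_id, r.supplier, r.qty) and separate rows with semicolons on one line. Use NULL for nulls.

(blue, 2, Alice, 32); (blue, 2, Judy, 11); (gray, 2, Alice, 32); (gray, 2, Judy, 11); (red, 2, Alice, 32); (red, 2, Judy, 11)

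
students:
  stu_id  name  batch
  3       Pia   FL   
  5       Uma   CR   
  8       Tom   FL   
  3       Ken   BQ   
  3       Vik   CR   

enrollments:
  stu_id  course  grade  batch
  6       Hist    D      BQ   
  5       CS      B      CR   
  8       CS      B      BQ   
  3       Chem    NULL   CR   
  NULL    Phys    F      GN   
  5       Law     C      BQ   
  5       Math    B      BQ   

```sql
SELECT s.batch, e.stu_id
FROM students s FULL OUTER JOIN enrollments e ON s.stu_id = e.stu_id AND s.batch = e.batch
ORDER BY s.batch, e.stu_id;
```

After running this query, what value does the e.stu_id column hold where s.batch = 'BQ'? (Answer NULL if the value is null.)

NULL

FULL OUTER JOIN keeps every row from both sides; unmatched rows get NULL for the other side's columns.
Matching on s.stu_id = e.stu_id AND s.batch = e.batch. A NULL in a compared column never satisfies the condition.
Matched pairs: 2; unmatched s rows kept: 3; unmatched e rows kept: 5.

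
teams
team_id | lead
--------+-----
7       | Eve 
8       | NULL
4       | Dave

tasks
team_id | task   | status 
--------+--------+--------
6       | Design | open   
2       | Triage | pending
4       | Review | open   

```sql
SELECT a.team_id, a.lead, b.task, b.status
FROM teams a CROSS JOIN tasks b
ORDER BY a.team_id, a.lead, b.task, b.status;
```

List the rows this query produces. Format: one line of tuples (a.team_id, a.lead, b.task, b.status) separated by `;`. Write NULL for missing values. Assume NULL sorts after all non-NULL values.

(4, Dave, Design, open); (4, Dave, Review, open); (4, Dave, Triage, pending); (7, Eve, Design, open); (7, Eve, Review, open); (7, Eve, Triage, pending); (8, NULL, Design, open); (8, NULL, Review, open); (8, NULL, Triage, pending)

CROSS JOIN pairs every row of `teams` with every row of `tasks`: 3 × 3 = 9 rows.
After projecting and ordering:
a.team_id | a.lead | b.task | b.status
4 | Dave | Design | open
4 | Dave | Review | open
4 | Dave | Triage | pending
7 | Eve | Design | open
7 | Eve | Review | open
7 | Eve | Triage | pending
8 | NULL | Design | open
8 | NULL | Review | open
8 | NULL | Triage | pending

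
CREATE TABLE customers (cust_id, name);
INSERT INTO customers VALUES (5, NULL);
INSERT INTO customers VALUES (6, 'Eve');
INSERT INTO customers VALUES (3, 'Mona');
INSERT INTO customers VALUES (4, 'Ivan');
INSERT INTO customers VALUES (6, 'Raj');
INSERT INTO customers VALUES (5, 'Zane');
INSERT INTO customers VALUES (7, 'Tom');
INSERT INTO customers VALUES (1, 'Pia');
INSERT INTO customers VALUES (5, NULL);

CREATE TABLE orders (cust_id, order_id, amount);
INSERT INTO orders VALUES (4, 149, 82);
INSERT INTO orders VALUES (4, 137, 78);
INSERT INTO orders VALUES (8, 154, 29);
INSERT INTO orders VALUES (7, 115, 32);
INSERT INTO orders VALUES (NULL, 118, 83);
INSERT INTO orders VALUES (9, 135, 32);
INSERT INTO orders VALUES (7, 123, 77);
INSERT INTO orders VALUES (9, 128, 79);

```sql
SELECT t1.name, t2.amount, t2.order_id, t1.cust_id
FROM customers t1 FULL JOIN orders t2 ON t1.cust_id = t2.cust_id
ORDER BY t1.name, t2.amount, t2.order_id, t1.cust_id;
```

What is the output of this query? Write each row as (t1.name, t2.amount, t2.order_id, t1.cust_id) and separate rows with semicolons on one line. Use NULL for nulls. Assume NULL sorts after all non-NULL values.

(Eve, NULL, NULL, 6); (Ivan, 78, 137, 4); (Ivan, 82, 149, 4); (Mona, NULL, NULL, 3); (Pia, NULL, NULL, 1); (Raj, NULL, NULL, 6); (Tom, 32, 115, 7); (Tom, 77, 123, 7); (Zane, NULL, NULL, 5); (NULL, 29, 154, NULL); (NULL, 32, 135, NULL); (NULL, 79, 128, NULL); (NULL, 83, 118, NULL); (NULL, NULL, NULL, 5); (NULL, NULL, NULL, 5)

FULL OUTER JOIN keeps every row from both sides; unmatched rows get NULL for the other side's columns.
Matching on t1.cust_id = t2.cust_id. A NULL in a compared column never satisfies the condition.
- t1 row (cust_id=5): no match → kept, t2 columns NULL.
- t1 row (cust_id=6): no match → kept, t2 columns NULL.
- t1 row (cust_id=3): no match → kept, t2 columns NULL.
- t1 row (cust_id=4): matches 2 t2 row(s) → 2 output row(s).
- t1 row (cust_id=6): no match → kept, t2 columns NULL.
- t1 row (cust_id=5): no match → kept, t2 columns NULL.
- t1 row (cust_id=7): matches 2 t2 row(s) → 2 output row(s).
- t1 row (cust_id=1): no match → kept, t2 columns NULL.
- t1 row (cust_id=5): no match → kept, t2 columns NULL.
- 4 t2 row(s) had no t1 match → kept, t1 columns NULL.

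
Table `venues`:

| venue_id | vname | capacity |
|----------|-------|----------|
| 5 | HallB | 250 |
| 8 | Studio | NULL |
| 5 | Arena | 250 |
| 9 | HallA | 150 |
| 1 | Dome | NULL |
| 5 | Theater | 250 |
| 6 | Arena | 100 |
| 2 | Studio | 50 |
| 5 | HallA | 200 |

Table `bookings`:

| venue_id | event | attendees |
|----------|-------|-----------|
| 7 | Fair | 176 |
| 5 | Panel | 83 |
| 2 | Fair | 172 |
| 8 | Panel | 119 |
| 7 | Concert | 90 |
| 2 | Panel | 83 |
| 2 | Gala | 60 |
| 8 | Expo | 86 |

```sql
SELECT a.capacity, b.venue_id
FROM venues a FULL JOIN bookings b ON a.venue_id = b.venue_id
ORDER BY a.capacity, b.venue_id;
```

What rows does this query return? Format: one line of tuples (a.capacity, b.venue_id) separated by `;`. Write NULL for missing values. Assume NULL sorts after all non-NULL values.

(50, 2); (50, 2); (50, 2); (100, NULL); (150, NULL); (200, 5); (250, 5); (250, 5); (250, 5); (NULL, 7); (NULL, 7); (NULL, 8); (NULL, 8); (NULL, NULL)

FULL OUTER JOIN keeps every row from both sides; unmatched rows get NULL for the other side's columns.
Matching on a.venue_id = b.venue_id.
Matched pairs: 9; unmatched a rows kept: 3; unmatched b rows kept: 2.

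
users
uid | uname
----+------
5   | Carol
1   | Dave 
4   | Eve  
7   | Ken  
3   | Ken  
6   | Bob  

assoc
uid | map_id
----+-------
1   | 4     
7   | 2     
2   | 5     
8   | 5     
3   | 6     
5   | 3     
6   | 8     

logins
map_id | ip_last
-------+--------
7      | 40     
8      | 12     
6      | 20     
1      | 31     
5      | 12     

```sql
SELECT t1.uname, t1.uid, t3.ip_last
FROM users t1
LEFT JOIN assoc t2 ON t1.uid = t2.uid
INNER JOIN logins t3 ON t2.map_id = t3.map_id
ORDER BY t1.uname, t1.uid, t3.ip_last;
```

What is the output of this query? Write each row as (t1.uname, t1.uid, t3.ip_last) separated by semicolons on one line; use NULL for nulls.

Joins associate left-to-right: users LEFT JOIN assoc on uid gives 6 intermediate row(s).
Then INNER JOIN `logins t3` on map_id: keep only rows whose t2.map_id appears in t3.

(Bob, 6, 12); (Ken, 3, 20)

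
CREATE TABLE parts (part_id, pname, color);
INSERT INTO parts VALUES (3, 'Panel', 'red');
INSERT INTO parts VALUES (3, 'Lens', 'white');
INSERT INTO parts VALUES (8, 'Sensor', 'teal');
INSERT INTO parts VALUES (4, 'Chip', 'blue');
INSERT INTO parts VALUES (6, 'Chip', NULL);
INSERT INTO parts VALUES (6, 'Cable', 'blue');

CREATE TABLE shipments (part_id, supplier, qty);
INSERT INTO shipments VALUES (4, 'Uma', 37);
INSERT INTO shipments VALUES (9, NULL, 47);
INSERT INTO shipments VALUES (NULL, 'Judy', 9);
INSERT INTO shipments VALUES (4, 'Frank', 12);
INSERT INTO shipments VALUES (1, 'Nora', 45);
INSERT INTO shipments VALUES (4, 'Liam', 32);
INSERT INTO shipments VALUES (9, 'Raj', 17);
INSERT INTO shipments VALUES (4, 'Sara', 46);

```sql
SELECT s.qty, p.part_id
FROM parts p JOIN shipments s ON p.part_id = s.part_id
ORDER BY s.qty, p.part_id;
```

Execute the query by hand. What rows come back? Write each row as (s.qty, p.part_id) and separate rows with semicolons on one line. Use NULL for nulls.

(12, 4); (32, 4); (37, 4); (46, 4)

INNER JOIN keeps only pairs where the ON condition holds.
Matching on p.part_id = s.part_id. A NULL in a compared column never satisfies the condition.
- p row (part_id=3): no match → dropped.
- p row (part_id=3): no match → dropped.
- p row (part_id=8): no match → dropped.
- p row (part_id=4): matches 4 s row(s) → 4 output row(s).
- p row (part_id=6): no match → dropped.
- p row (part_id=6): no match → dropped.
After projecting and ordering:
s.qty | p.part_id
12 | 4
32 | 4
37 | 4
46 | 4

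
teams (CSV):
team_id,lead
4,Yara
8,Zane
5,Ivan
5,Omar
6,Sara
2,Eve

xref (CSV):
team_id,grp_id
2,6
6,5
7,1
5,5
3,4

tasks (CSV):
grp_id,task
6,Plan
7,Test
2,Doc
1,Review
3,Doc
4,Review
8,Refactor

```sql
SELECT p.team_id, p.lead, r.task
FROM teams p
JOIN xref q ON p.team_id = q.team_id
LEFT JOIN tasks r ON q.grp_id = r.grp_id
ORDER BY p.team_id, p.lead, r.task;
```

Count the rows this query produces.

4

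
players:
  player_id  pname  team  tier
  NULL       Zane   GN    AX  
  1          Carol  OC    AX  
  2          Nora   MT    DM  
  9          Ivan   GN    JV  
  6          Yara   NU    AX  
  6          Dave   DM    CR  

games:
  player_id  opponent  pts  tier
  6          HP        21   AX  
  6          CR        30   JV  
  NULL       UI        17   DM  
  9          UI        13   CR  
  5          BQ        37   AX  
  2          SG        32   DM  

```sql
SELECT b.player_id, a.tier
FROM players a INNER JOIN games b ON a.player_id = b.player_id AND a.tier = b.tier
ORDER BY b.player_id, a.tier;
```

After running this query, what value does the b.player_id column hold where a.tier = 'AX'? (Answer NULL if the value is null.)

INNER JOIN keeps only pairs where the ON condition holds.
Matching on a.player_id = b.player_id AND a.tier = b.tier. A NULL in a compared column never satisfies the condition.
Matched pairs: 2.

6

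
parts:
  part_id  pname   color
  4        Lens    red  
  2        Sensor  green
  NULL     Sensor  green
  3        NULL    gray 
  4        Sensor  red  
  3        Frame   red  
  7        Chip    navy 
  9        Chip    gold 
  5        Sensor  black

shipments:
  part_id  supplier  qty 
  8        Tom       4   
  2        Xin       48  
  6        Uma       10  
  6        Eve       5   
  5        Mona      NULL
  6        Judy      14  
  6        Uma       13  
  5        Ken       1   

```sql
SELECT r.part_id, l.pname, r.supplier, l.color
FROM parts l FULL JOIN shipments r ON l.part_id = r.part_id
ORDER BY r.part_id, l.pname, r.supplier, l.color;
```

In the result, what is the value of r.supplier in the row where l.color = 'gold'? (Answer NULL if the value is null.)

NULL

FULL OUTER JOIN keeps every row from both sides; unmatched rows get NULL for the other side's columns.
Matching on l.part_id = r.part_id. A NULL in a compared column never satisfies the condition.
- l (part_id=4) has no partner → padded with NULL.
- l (part_id=2) pairs with 1 row(s) of r.
- l (part_id=NULL) has no partner → padded with NULL.
- l (part_id=3) has no partner → padded with NULL.
- l (part_id=4) has no partner → padded with NULL.
- l (part_id=3) has no partner → padded with NULL.
- l (part_id=7) has no partner → padded with NULL.
- l (part_id=9) has no partner → padded with NULL.
- l (part_id=5) pairs with 2 row(s) of r.
- 5 row(s) from r found no l partner → padded with NULL.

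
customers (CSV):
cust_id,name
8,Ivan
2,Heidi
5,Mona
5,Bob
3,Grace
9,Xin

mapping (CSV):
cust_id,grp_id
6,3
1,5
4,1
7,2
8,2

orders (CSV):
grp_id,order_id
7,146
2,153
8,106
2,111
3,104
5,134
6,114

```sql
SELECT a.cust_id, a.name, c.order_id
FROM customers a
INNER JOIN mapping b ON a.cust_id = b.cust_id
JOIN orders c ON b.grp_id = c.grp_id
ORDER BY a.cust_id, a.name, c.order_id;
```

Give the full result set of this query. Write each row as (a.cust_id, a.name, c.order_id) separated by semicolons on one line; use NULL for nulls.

Joins associate left-to-right: customers INNER JOIN mapping on cust_id gives 1 intermediate row(s).
Then INNER JOIN `orders c` on grp_id: keep only rows whose b.grp_id appears in c.

(8, Ivan, 111); (8, Ivan, 153)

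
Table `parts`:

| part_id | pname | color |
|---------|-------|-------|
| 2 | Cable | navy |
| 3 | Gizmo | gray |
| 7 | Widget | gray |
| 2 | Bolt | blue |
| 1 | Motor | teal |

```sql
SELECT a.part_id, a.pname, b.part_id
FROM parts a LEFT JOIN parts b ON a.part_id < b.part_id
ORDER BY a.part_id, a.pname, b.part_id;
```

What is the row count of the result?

LEFT JOIN keeps every row from `parts a`; unmatched rows get NULL for `parts b`'s columns.
Matching on a.part_id < b.part_id.
- a row (part_id=2): matches 2 b row(s) → 2 output row(s).
- a row (part_id=3): matches 1 b row(s) → 1 output row(s).
- a row (part_id=7): no match → kept, b columns NULL.
- a row (part_id=2): matches 2 b row(s) → 2 output row(s).
- a row (part_id=1): matches 4 b row(s) → 4 output row(s).
Total: 9 matched + 1 padded = 10 rows.

10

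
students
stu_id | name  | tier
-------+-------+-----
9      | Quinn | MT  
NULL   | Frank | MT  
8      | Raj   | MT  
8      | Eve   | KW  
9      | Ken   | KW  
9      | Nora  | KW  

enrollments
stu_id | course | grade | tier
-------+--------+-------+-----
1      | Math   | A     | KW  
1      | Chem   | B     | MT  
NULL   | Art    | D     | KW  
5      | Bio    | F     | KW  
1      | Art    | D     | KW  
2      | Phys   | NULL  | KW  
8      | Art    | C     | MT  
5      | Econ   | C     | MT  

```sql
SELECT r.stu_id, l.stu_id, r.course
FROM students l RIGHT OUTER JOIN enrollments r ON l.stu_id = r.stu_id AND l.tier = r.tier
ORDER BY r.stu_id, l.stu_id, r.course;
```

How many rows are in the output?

RIGHT JOIN keeps every row from `enrollments`; unmatched rows get NULL for `students`'s columns.
Matching on l.stu_id = r.stu_id AND l.tier = r.tier. A NULL in a compared column never satisfies the condition.
- l (stu_id=9, tier=MT) has no partner in r.
- l (stu_id=NULL, tier=MT) has no partner in r.
- l (stu_id=8, tier=MT) pairs with 1 row(s) of r.
- l (stu_id=8, tier=KW) has no partner in r.
- l (stu_id=9, tier=KW) has no partner in r.
- l (stu_id=9, tier=KW) has no partner in r.
- plus 7 unmatched r row(s), each kept with NULL l columns.
Total: 1 matched + 7 padded = 8 rows.

8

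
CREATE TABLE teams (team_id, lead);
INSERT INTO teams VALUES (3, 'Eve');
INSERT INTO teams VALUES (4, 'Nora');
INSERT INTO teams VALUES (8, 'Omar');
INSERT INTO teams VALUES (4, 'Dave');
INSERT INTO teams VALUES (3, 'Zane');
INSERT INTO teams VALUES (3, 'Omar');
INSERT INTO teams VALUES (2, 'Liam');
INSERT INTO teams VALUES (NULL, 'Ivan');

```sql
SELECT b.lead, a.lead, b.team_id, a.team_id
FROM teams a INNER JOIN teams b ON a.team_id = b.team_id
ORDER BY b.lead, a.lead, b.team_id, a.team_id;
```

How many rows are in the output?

15

INNER JOIN keeps only pairs where the ON condition holds.
Matching on a.team_id = b.team_id. A NULL in a compared column never satisfies the condition.
- a[0] team_id=3 → 3 match(es) in b → 3 row(s).
- a[1] team_id=4 → 2 match(es) in b → 2 row(s).
- a[2] team_id=8 → 1 match(es) in b → 1 row(s).
- a[3] team_id=4 → 2 match(es) in b → 2 row(s).
- a[4] team_id=3 → 3 match(es) in b → 3 row(s).
- a[5] team_id=3 → 3 match(es) in b → 3 row(s).
- a[6] team_id=2 → 1 match(es) in b → 1 row(s).
- a[7] team_id=NULL → no match; dropped.
Total: 15 rows.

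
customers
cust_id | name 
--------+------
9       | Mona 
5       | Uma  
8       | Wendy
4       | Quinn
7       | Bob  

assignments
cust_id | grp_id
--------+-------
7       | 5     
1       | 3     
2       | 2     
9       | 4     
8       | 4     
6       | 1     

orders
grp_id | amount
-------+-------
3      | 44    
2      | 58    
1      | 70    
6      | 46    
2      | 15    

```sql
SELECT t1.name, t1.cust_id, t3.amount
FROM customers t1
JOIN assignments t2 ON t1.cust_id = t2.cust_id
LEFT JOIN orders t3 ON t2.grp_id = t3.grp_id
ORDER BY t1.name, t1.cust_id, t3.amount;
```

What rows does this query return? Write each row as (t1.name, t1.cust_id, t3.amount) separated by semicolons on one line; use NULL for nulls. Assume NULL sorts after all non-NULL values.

(Bob, 7, NULL); (Mona, 9, NULL); (Wendy, 8, NULL)

Step 1 — t1 INNER JOIN t2 on cust_id → 3 row(s).
Then LEFT JOIN `orders t3` on grp_id: each of those 3 rows is kept; rows whose t2.grp_id has no match in t3 get NULL for t3's columns.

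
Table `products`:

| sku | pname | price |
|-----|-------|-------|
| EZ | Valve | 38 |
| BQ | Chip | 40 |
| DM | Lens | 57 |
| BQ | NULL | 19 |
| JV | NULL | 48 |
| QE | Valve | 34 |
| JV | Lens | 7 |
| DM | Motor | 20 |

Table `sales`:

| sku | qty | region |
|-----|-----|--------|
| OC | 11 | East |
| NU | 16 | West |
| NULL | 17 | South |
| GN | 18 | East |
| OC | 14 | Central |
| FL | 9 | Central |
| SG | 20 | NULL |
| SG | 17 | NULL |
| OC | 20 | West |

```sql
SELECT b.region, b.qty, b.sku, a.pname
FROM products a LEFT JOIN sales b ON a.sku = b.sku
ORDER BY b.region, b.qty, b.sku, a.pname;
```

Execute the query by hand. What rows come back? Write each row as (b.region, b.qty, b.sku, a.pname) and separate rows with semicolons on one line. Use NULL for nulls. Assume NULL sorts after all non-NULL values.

(NULL, NULL, NULL, Chip); (NULL, NULL, NULL, Lens); (NULL, NULL, NULL, Lens); (NULL, NULL, NULL, Motor); (NULL, NULL, NULL, Valve); (NULL, NULL, NULL, Valve); (NULL, NULL, NULL, NULL); (NULL, NULL, NULL, NULL)

LEFT JOIN keeps every row from `products`; unmatched rows get NULL for `sales`'s columns.
Matching on a.sku = b.sku. A NULL in a compared column never satisfies the condition.
- a[0] sku=EZ → no match; kept with NULLs on the b side.
- a[1] sku=BQ → no match; kept with NULLs on the b side.
- a[2] sku=DM → no match; kept with NULLs on the b side.
- a[3] sku=BQ → no match; kept with NULLs on the b side.
- a[4] sku=JV → no match; kept with NULLs on the b side.
- a[5] sku=QE → no match; kept with NULLs on the b side.
- a[6] sku=JV → no match; kept with NULLs on the b side.
- a[7] sku=DM → no match; kept with NULLs on the b side.
After projecting and ordering:
b.region | b.qty | b.sku | a.pname
NULL | NULL | NULL | Chip
NULL | NULL | NULL | Lens
NULL | NULL | NULL | Lens
NULL | NULL | NULL | Motor
NULL | NULL | NULL | Valve
NULL | NULL | NULL | Valve
NULL | NULL | NULL | NULL
NULL | NULL | NULL | NULL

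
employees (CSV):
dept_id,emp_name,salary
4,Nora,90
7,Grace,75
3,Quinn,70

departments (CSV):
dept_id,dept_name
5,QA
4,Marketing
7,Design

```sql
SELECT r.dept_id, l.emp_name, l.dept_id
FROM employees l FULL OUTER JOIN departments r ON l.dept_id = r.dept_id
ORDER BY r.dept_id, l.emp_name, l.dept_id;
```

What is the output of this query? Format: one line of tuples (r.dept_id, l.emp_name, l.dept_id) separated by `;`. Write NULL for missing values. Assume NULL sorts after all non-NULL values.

FULL OUTER JOIN keeps every row from both sides; unmatched rows get NULL for the other side's columns.
Matching on l.dept_id = r.dept_id.
- l row (dept_id=4): matches 1 r row(s) → 1 output row(s).
- l row (dept_id=7): matches 1 r row(s) → 1 output row(s).
- l row (dept_id=3): no match → kept, r columns NULL.
- plus 1 unmatched r row(s), each kept with NULL l columns.
After projecting and ordering:
r.dept_id | l.emp_name | l.dept_id
4 | Nora | 4
5 | NULL | NULL
7 | Grace | 7
NULL | Quinn | 3

(4, Nora, 4); (5, NULL, NULL); (7, Grace, 7); (NULL, Quinn, 3)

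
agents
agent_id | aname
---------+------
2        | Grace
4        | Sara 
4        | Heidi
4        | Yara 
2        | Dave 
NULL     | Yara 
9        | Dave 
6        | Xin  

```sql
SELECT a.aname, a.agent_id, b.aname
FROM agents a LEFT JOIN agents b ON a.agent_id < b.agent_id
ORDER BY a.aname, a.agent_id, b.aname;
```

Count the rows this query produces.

LEFT JOIN keeps every row from `agents a`; unmatched rows get NULL for `agents b`'s columns.
Matching on a.agent_id < b.agent_id. A NULL in a compared column never satisfies the condition.
- agent_id=2: 5 matching b row(s), so 5 row(s) emitted.
- agent_id=4: 2 matching b row(s), so 2 row(s) emitted.
- agent_id=4: 2 matching b row(s), so 2 row(s) emitted.
- agent_id=4: 2 matching b row(s), so 2 row(s) emitted.
- agent_id=2: 5 matching b row(s), so 5 row(s) emitted.
- agent_id=NULL: no b row matches, row kept with b columns NULL.
- agent_id=9: no b row matches, row kept with b columns NULL.
- agent_id=6: 1 matching b row(s), so 1 row(s) emitted.
Total: 17 matched + 2 padded = 19 rows.

19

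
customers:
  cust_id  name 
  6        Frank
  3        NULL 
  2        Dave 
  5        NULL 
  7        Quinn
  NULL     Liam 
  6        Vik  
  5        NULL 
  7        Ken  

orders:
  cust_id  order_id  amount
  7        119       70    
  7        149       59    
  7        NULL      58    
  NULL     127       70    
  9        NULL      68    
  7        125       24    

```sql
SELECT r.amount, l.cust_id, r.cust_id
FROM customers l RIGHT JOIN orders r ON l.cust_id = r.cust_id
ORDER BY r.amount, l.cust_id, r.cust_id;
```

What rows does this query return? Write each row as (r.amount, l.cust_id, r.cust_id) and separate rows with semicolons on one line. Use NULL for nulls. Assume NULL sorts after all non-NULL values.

(24, 7, 7); (24, 7, 7); (58, 7, 7); (58, 7, 7); (59, 7, 7); (59, 7, 7); (68, NULL, 9); (70, 7, 7); (70, 7, 7); (70, NULL, NULL)

RIGHT JOIN keeps every row from `orders`; unmatched rows get NULL for `customers`'s columns.
Matching on l.cust_id = r.cust_id. A NULL in a compared column never satisfies the condition.
- l (cust_id=6) has no partner in r.
- l (cust_id=3) has no partner in r.
- l (cust_id=2) has no partner in r.
- l (cust_id=5) has no partner in r.
- l (cust_id=7) pairs with 4 row(s) of r.
- l (cust_id=NULL) has no partner in r.
- l (cust_id=6) has no partner in r.
- l (cust_id=5) has no partner in r.
- l (cust_id=7) pairs with 4 row(s) of r.
- 2 r row(s) had no l match → kept, l columns NULL.
After projecting and ordering:
r.amount | l.cust_id | r.cust_id
24 | 7 | 7
24 | 7 | 7
58 | 7 | 7
58 | 7 | 7
59 | 7 | 7
59 | 7 | 7
68 | NULL | 9
70 | 7 | 7
70 | 7 | 7
70 | NULL | NULL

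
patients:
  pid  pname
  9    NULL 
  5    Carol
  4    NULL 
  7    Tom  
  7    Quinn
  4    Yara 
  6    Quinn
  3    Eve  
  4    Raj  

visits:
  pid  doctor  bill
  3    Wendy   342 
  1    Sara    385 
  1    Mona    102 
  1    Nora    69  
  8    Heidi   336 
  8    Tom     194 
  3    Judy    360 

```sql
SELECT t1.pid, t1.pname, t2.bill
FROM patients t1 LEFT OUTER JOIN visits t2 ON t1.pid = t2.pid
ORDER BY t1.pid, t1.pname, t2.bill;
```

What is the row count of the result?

10

LEFT JOIN keeps every row from `patients`; unmatched rows get NULL for `visits`'s columns.
Matching on t1.pid = t2.pid.
- t1 (pid=9) has no partner → padded with NULL.
- t1 (pid=5) has no partner → padded with NULL.
- t1 (pid=4) has no partner → padded with NULL.
- t1 (pid=7) has no partner → padded with NULL.
- t1 (pid=7) has no partner → padded with NULL.
- t1 (pid=4) has no partner → padded with NULL.
- t1 (pid=6) has no partner → padded with NULL.
- t1 (pid=3) pairs with 2 row(s) of t2.
- t1 (pid=4) has no partner → padded with NULL.
Total: 2 matched + 8 padded = 10 rows.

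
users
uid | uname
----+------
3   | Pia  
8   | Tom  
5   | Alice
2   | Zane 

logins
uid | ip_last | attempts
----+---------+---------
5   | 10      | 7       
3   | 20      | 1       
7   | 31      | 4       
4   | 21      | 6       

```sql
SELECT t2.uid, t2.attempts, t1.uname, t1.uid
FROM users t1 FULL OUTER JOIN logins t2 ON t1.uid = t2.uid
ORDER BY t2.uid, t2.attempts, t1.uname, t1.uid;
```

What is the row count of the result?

6

FULL OUTER JOIN keeps every row from both sides; unmatched rows get NULL for the other side's columns.
Matching on t1.uid = t2.uid.
- t1[0] uid=3 → 1 match(es) in t2 → 1 row(s).
- t1[1] uid=8 → no match; kept with NULLs on the t2 side.
- t1[2] uid=5 → 1 match(es) in t2 → 1 row(s).
- t1[3] uid=2 → no match; kept with NULLs on the t2 side.
- 2 row(s) from t2 found no t1 partner → padded with NULL.
Total: 2 matched + 4 padded = 6 rows.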